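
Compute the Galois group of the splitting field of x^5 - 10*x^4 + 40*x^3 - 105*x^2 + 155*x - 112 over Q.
The polynomial f is an irreducible quintic over Q, so G = Gal(f/Q) is a transitive subgroup of S_5: one of C_5 (5T1, order 5), D_5 (5T2, order 10), F_20 (5T3, order 20), A_5 (5T4, order 60) or S_5 (5T5, order 120). The discriminant of f is 12189453125, which is not a perfect square, so G is not contained in A_5. The transitive groups of degree 5 not contained in A_5 are: F_20 (5T3, order 20), S_5 (5T5, order 120). By Dedekind's theorem, for a prime p not dividing disc(f) the degrees of the irreducible factors of f mod p form the cycle type of an element of G. Factoring f modulo the 18 such primes p <= 67 (skipping 5, which divides the discriminant), each new pattern first appears at: mod 2: f = (x)(x^4 + x + 1), pattern 4+1; mod 11: f = (x^5 + x^4 + 7x^3 + 5x^2 + x + 9), pattern 5; mod 19: f = (x + 13)(x^2 + 7)(x^2 + 15x + 9), pattern 2+2+1; mod 31: f = (x + 4)(x + 5)(x + 21)(x + 23)(x + 30), pattern 1+1+1+1+1. No other pattern occurs in this range, so the set of observed cycle types is {4+1, 5, 2+2+1, 1+1+1+1+1}. The candidates containing elements of all these cycle types are F_20 (5T3) of order 20, S_5 (5T5) of order 120; the others are excluded. The observed types are precisely the cycle types that occur in F_20 (5T3). Each of the other remaining candidates has further cycle types, and by the Chebotarev density theorem the matching factorization patterns would occur for a proportion of primes equal to their share of the group: S_5 (5T5) additionally contains elements of type 3+2, 3+1+1, 2+1+1+1 (50 of its 120 elements, about 42% of primes). None of the 18 primes tested shows any such pattern (for each of these groups the chance of that is below 10^-4), which rules them out. Hence G = F_20 (5T3), of order 20.

F_20, the Frobenius group of order 20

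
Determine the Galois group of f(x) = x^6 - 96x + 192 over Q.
The polynomial f is an irreducible sextic over Q, so G = Gal(f/Q) is one of the 16 transitive subgroups 6T1, ..., 6T16 of S_6. The discriminant of f is -9727331052552192, which is not a perfect square, so G is not contained in A_6. The transitive groups of degree 6 not contained in A_6 are: C_6 (6T1, order 6), S_3 (6T2, order 6), D_6 (6T3, order 12), C_3 x S_3 (6T5, order 18), A_4 x C_2 (6T6, order 24), S_4 (6T8, order 24), S_3 x S_3 (6T9, order 36), S_4 x C_2 (6T11, order 48), (S_3 x S_3) : C_2 (6T13, order 72), PGL(2,5) (6T14, order 120), S_6 (6T16, order 720). By Dedekind's theorem, for a prime p not dividing disc(f) the degrees of the irreducible factors of f mod p form the cycle type of an element of G. Factoring f modulo the 27 such primes p <= 127 (skipping 2, 3, 17, 43, which divide the discriminant), each new pattern first appears at: mod 5: f = (x^6 + 4x + 2), pattern 6; mod 7: f = (x + 2)(x^2 + x + 3)(x^3 + 4x^2 + 4x + 4), pattern 3+2+1; mod 11: f = (x^2 + 7x + 8)(x^4 + 4x^3 + 8x^2 + 2), pattern 4+2; mod 13: f = (x + 3)(x + 6)(x^2 + 6x + 11)(x^2 + 11x + 12), pattern 2+2+1+1; mod 61: f = (x + 19)(x + 41)(x + 53)(x + 57)(x^2 + 13x + 17), pattern 2+1+1+1+1; mod 97: f = (x + 73)(x + 77)(x + 96)(x^3 + 45x^2 + 46x + 19), pattern 3+1+1+1; mod 113: f = (x^2 + 23x + 81)(x^2 + 98x + 62)(x^2 + 105x + 40), pattern 2+2+2; mod 127: f = (x^3 + 49x^2 + 72x + 41)(x^3 + 78x^2 + 43x + 110), pattern 3+3. No other pattern occurs in this range, so the set of observed cycle types is {6, 3+2+1, 4+2, 2+2+1+1, 2+1+1+1+1, 3+1+1+1, 2+2+2, 3+3}. The candidates containing elements of all these cycle types are (S_3 x S_3) : C_2 (6T13) of order 72, S_6 (6T16) of order 720; the others are excluded. The observed types are precisely the cycle types that occur in (S_3 x S_3) : C_2 (6T13) (apart from the identity). Each of the other remaining candidates has further cycle types, and by the Chebotarev density theorem the matching factorization patterns would occur for a proportion of primes equal to their share of the group: S_6 (6T16) additionally contains elements of type 5+1, 4+1+1 (234 of its 720 elements, about 32% of primes). None of the 27 primes tested shows any such pattern (for each of these groups the chance of that is below 10^-4), which rules them out. Hence G = (S_3 x S_3) : C_2 (6T13), of order 72.

6T13: (S_3 x S_3) : C_2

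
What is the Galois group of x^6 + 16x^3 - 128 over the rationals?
The polynomial f is an irreducible sextic over Q, so G = Gal(f/Q) is one of the 16 transitive subgroups 6T1, ..., 6T16 of S_6. The discriminant of f is 5410421842378752, which is not a perfect square, so G is not contained in A_6. The transitive groups of degree 6 not contained in A_6 are: C_6 (6T1, order 6), S_3 (6T2, order 6), D_6 (6T3, order 12), C_3 x S_3 (6T5, order 18), A_4 x C_2 (6T6, order 24), S_4 (6T8, order 24), S_3 x S_3 (6T9, order 36), S_4 x C_2 (6T11, order 48), (S_3 x S_3) : C_2 (6T13, order 72), PGL(2,5) (6T14, order 120), S_6 (6T16, order 720). By Dedekind's theorem, for a prime p not dividing disc(f) the degrees of the irreducible factors of f mod p form the cycle type of an element of G. Factoring f modulo the 23 such primes p <= 97 (skipping 2, 3, which divide the discriminant), each new pattern first appears at: mod 5: f = (x^6 + x^3 + 2), pattern 6; mod 11: f = (x + 1)(x + 5)(x^2 + 6x + 3)(x^2 + 10x + 1), pattern 2+2+1+1; mod 13: f = (x + 1)(x + 3)(x + 9)(x^3 + 2), pattern 3+1+1+1; mod 31: f = (x^2 + 3x + 15)(x^2 + 13x + 13)(x^2 + 15x + 3), pattern 2+2+2; mod 97: f = (x^3 + 25)(x^3 + 88), pattern 3+3. No other pattern occurs in this range, so the set of observed cycle types is {6, 2+2+1+1, 3+1+1+1, 2+2+2, 3+3}. The candidates containing elements of all these cycle types are S_3 x S_3 (6T9) of order 36, (S_3 x S_3) : C_2 (6T13) of order 72, S_6 (6T16) of order 720; the others are excluded. The observed types are precisely the cycle types that occur in S_3 x S_3 (6T9) (apart from the identity). Each of the other remaining candidates has further cycle types, and by the Chebotarev density theorem the matching factorization patterns would occur for a proportion of primes equal to their share of the group: (S_3 x S_3) : C_2 (6T13) additionally contains elements of type 4+2, 3+2+1, 2+1+1+1+1 (36 of its 72 elements, about 50% of primes); S_6 (6T16) additionally contains elements of type 5+1, 4+2, 4+1+1, 3+2+1, 2+1+1+1+1 (459 of its 720 elements, about 64% of primes). None of the 23 primes tested shows any such pattern (for each of these groups the chance of that is below 10^-4), which rules them out. Hence G = S_3 x S_3 (6T9), of order 36.

S_3 x S_3 (order 36)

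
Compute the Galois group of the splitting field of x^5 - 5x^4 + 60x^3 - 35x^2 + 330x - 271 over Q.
The polynomial f is an irreducible quintic over Q, so G = Gal(f/Q) is a transitive subgroup of S_5: one of C_5 (5T1, order 5), D_5 (5T2, order 10), F_20 (5T3, order 20), A_5 (5T4, order 60) or S_5 (5T5, order 120). The discriminant of f is 5008414689453125, which is not a perfect square, so G is not contained in A_5. The transitive groups of degree 5 not contained in A_5 are: F_20 (5T3, order 20), S_5 (5T5, order 120). By Dedekind's theorem, for a prime p not dividing disc(f) the degrees of the irreducible factors of f mod p form the cycle type of an element of G. Factoring f modulo the 18 such primes p <= 67 (skipping 5, which divides the discriminant), each new pattern first appears at: mod 2: f = (x + 1)(x^4 + x + 1), pattern 4+1; mod 11: f = (x^5 + 6x^4 + 5x^3 + 9x^2 + 4), pattern 5; mod 19: f = (x + 16)(x^2 + 5x + 17)(x^2 + 12x + 15), pattern 2+2+1; mod 31: f = (x + 3)(x + 9)(x + 13)(x + 15)(x + 17), pattern 1+1+1+1+1. No other pattern occurs in this range, so the set of observed cycle types is {4+1, 5, 2+2+1, 1+1+1+1+1}. The candidates containing elements of all these cycle types are F_20 (5T3) of order 20, S_5 (5T5) of order 120; the others are excluded. The observed types are precisely the cycle types that occur in F_20 (5T3). Each of the other remaining candidates has further cycle types, and by the Chebotarev density theorem the matching factorization patterns would occur for a proportion of primes equal to their share of the group: S_5 (5T5) additionally contains elements of type 3+2, 3+1+1, 2+1+1+1 (50 of its 120 elements, about 42% of primes). None of the 18 primes tested shows any such pattern (for each of these groups the chance of that is below 10^-4), which rules them out. Hence G = F_20 (5T3), of order 20.

F_20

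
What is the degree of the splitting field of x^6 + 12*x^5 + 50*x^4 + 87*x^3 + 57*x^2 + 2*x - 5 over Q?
The degree of the splitting field over Q equals the order of the Galois group, so first determine the group. The polynomial f is an irreducible sextic over Q, so G = Gal(f/Q) is one of the 16 transitive subgroups 6T1, ..., 6T16 of S_6. The discriminant of f is 30991489 = 5567^2, a perfect square, so G is contained in A_6. The transitive groups of degree 6 contained in A_6 are: A_4 (6T4, order 12), S_4 (6T7, order 24), (C_3 x C_3) : C_4 (6T10, order 36), PSL(2,5) (6T12, order 60), A_6 (6T15, order 360). By Dedekind's theorem, for a prime p not dividing disc(f) the degrees of the irreducible factors of f mod p form the cycle type of an element of G. Factoring f modulo the 21 such primes p <= 79 (skipping 19, which divides the discriminant), each new pattern first appears at: mod 2: f = (x + 1)(x^5 + x^4 + x^3 + x + 1), pattern 5+1; mod 7: f = (x^3 + x^2 + 3x + 5)(x^3 + 4x^2 + x + 6), pattern 3+3; mod 61: f = (x + 4)(x + 26)(x^2 + 50x + 13)(x^2 + 54x + 30), pattern 2+2+1+1. No other pattern occurs in this range, so the set of observed cycle types is {5+1, 3+3, 2+2+1+1}. The candidates containing elements of all these cycle types are PSL(2,5) (6T12) of order 60, A_6 (6T15) of order 360; the others are excluded. The observed types are precisely the cycle types that occur in PSL(2,5) (6T12) (apart from the identity). Each of the other remaining candidates has further cycle types, and by the Chebotarev density theorem the matching factorization patterns would occur for a proportion of primes equal to their share of the group: A_6 (6T15) additionally contains elements of type 4+2, 3+1+1+1 (130 of its 360 elements, about 36% of primes). None of the 21 primes tested shows any such pattern (for each of these groups the chance of that is below 10^-4), which rules them out. Hence G = PSL(2,5) (6T12), of order 60. The Galois group PSL(2,5) (6T12) has order 60, so the splitting field has degree 60 over Q.

60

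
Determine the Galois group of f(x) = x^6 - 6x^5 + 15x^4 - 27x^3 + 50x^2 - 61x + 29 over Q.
S_6 (order 720)

The polynomial f is an irreducible sextic over Q, so G = Gal(f/Q) is one of the 16 transitive subgroups 6T1, ..., 6T16 of S_6. The discriminant of f is -219439771, which is not a perfect square, so G is not contained in A_6. The transitive groups of degree 6 not contained in A_6 are: C_6 (6T1, order 6), S_3 (6T2, order 6), D_6 (6T3, order 12), C_3 x S_3 (6T5, order 18), A_4 x C_2 (6T6, order 24), S_4 (6T8, order 24), S_3 x S_3 (6T9, order 36), S_4 x C_2 (6T11, order 48), (S_3 x S_3) : C_2 (6T13, order 72), PGL(2,5) (6T14, order 120), S_6 (6T16, order 720). By Dedekind's theorem, for a prime p not dividing disc(f) the degrees of the irreducible factors of f mod p form the cycle type of an element of G. Factoring f modulo the 4 such primes p <= 7, each new pattern first appears at: mod 2: f = (x^6 + x^4 + x^3 + x + 1), pattern 6; mod 3: f = (x + 1)(x^2 + 2x + 2)(x^3 + 2x + 1), pattern 3+2+1; mod 5: f = (x^3 + x^2 + 3x + 4)(x^3 + 3x^2 + 4x + 1), pattern 3+3; mod 7: f = (x + 1)(x^5 + x^3 + x + 1), pattern 5+1. No other pattern occurs in this range, so the set of observed cycle types is {6, 3+2+1, 3+3, 5+1}. Among the candidates above, the only group containing elements of all these cycle types is S_6 (6T16); every other candidate lacks at least one of them. Hence G = S_6 (6T16), of order 720.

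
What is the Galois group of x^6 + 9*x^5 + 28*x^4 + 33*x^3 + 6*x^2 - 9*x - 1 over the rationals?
The polynomial f is an irreducible sextic over Q, so G = Gal(f/Q) is one of the 16 transitive subgroups 6T1, ..., 6T16 of S_6. The discriminant of f is 810448, which is not a perfect square, so G is not contained in A_6. The transitive groups of degree 6 not contained in A_6 are: C_6 (6T1, order 6), S_3 (6T2, order 6), D_6 (6T3, order 12), C_3 x S_3 (6T5, order 18), A_4 x C_2 (6T6, order 24), S_4 (6T8, order 24), S_3 x S_3 (6T9, order 36), S_4 x C_2 (6T11, order 48), (S_3 x S_3) : C_2 (6T13, order 72), PGL(2,5) (6T14, order 120), S_6 (6T16, order 720). By Dedekind's theorem, for a prime p not dividing disc(f) the degrees of the irreducible factors of f mod p form the cycle type of an element of G. Factoring f modulo the 23 such primes p <= 97 (skipping 2, 37, which divide the discriminant), each new pattern first appears at: mod 3: f = (x^3 + x^2 + x + 2)(x^3 + 2x^2 + x + 1), pattern 3+3; mod 5: f = (x^2 + 2x + 3)(x^2 + 3x + 3)(x^2 + 4x + 1), pattern 2+2+2; mod 67: f = (x + 4)(x + 20)(x + 32)(x + 38)(x + 50)(x + 66), pattern 1+1+1+1+1+1. No other pattern occurs in this range, so the set of observed cycle types is {3+3, 2+2+2, 1+1+1+1+1+1}. The candidates containing elements of all these cycle types are C_6 (6T1) of order 6, S_3 (6T2) of order 6, D_6 (6T3) of order 12, C_3 x S_3 (6T5) of order 18, A_4 x C_2 (6T6) of order 24, S_4 (6T8) of order 24, S_3 x S_3 (6T9) of order 36, S_4 x C_2 (6T11) of order 48, (S_3 x S_3) : C_2 (6T13) of order 72, PGL(2,5) (6T14) of order 120, S_6 (6T16) of order 720; the others are excluded. The observed types are precisely the cycle types that occur in S_3 (6T2). Each of the other remaining candidates has further cycle types, and by the Chebotarev density theorem the matching factorization patterns would occur for a proportion of primes equal to their share of the group: C_6 (6T1) additionally contains elements of type 6 (2 of its 6 elements, about 33% of primes); D_6 (6T3) additionally contains elements of type 6, 2+2+1+1 (5 of its 12 elements, about 42% of primes); C_3 x S_3 (6T5) additionally contains elements of type 6, 3+1+1+1 (10 of its 18 elements, about 56% of primes); A_4 x C_2 (6T6) additionally contains elements of type 6, 2+2+1+1, 2+1+1+1+1 (14 of its 24 elements, about 58% of primes); S_4 (6T8) additionally contains elements of type 4+1+1, 2+2+1+1 (9 of its 24 elements, about 38% of primes); S_3 x S_3 (6T9) additionally contains elements of type 6, 3+1+1+1, 2+2+1+1 (25 of its 36 elements, about 69% of primes); S_4 x C_2 (6T11) additionally contains elements of type 6, 4+2, 4+1+1, 2+2+1+1, 2+1+1+1+1 (32 of its 48 elements, about 67% of primes); (S_3 x S_3) : C_2 (6T13) additionally contains elements of type 6, 4+2, 3+2+1, 3+1+1+1, 2+2+1+1, 2+1+1+1+1 (61 of its 72 elements, about 85% of primes); PGL(2,5) (6T14) additionally contains elements of type 6, 5+1, 4+1+1, 2+2+1+1 (89 of its 120 elements, about 74% of primes); S_6 (6T16) additionally contains elements of type 6, 5+1, 4+2, 4+1+1, 3+2+1, 3+1+1+1, 2+2+1+1, 2+1+1+1+1 (664 of its 720 elements, about 92% of primes). None of the 23 primes tested shows any such pattern (for each of these groups the chance of that is below 10^-4), which rules them out. Hence G = S_3 (6T2), of order 6.

6T2: S_3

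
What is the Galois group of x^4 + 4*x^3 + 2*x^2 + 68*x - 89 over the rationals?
The polynomial is an irreducible quartic over Q and its discriminant is -1313998848, which is not a perfect square, so the Galois group is not contained in A_4. The resolvent cubic y^3 - 2*y^2 + 628*y - 3912 has exactly one rational root, so the Galois group is C_4 or D_4. The quartic remains irreducible over Q(sqrt(disc)), so the group is D_4.

D_4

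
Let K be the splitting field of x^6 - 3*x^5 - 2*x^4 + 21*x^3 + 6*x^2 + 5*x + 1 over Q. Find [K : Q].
24

The degree of the splitting field over Q equals the order of the Galois group, so first determine the group. The polynomial f is an irreducible sextic over Q, so G = Gal(f/Q) is one of the 16 transitive subgroups 6T1, ..., 6T16 of S_6. The discriminant of f is 54786284800, which is not a perfect square, so G is not contained in A_6. The transitive groups of degree 6 not contained in A_6 are: C_6 (6T1, order 6), S_3 (6T2, order 6), D_6 (6T3, order 12), C_3 x S_3 (6T5, order 18), A_4 x C_2 (6T6, order 24), S_4 (6T8, order 24), S_3 x S_3 (6T9, order 36), S_4 x C_2 (6T11, order 48), (S_3 x S_3) : C_2 (6T13, order 72), PGL(2,5) (6T14, order 120), S_6 (6T16, order 720). By Dedekind's theorem, for a prime p not dividing disc(f) the degrees of the irreducible factors of f mod p form the cycle type of an element of G. Factoring f modulo the 22 such primes p <= 101 (skipping 2, 5, 13, 37, which divide the discriminant), each new pattern first appears at: mod 3: f = (x^3 + x^2 + 2x + 1)(x^3 + 2x^2 + 1), pattern 3+3; mod 17: f = (x + 1)(x + 4)(x^4 + 9x^3 + 2x + 13), pattern 4+1+1; mod 31: f = (x^2 + 7x + 7)(x^2 + 23x + 4)(x^2 + 29x + 10), pattern 2+2+2; mod 67: f = (x + 16)(x + 25)(x^2 + 35x + 21)(x^2 + 55x + 59), pattern 2+2+1+1. No other pattern occurs in this range, so the set of observed cycle types is {3+3, 4+1+1, 2+2+2, 2+2+1+1}. The candidates containing elements of all these cycle types are S_4 (6T8) of order 24, S_4 x C_2 (6T11) of order 48, PGL(2,5) (6T14) of order 120, S_6 (6T16) of order 720; the others are excluded. The observed types are precisely the cycle types that occur in S_4 (6T8) (apart from the identity). Each of the other remaining candidates has further cycle types, and by the Chebotarev density theorem the matching factorization patterns would occur for a proportion of primes equal to their share of the group: S_4 x C_2 (6T11) additionally contains elements of type 6, 4+2, 2+1+1+1+1 (17 of its 48 elements, about 35% of primes); PGL(2,5) (6T14) additionally contains elements of type 6, 5+1 (44 of its 120 elements, about 37% of primes); S_6 (6T16) additionally contains elements of type 6, 5+1, 4+2, 3+2+1, 3+1+1+1, 2+1+1+1+1 (529 of its 720 elements, about 73% of primes). None of the 22 primes tested shows any such pattern (for each of these groups the chance of that is below 10^-4), which rules them out. Hence G = S_4 (6T8), of order 24. The Galois group S_4 (6T8) has order 24, so the splitting field has degree 24 over Q.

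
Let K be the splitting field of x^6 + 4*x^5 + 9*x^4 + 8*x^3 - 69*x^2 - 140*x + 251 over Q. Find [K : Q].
36

The degree of the splitting field over Q equals the order of the Galois group, so first determine the group. The polynomial f is an irreducible sextic over Q, so G = Gal(f/Q) is one of the 16 transitive subgroups 6T1, ..., 6T16 of S_6. The discriminant of f is 564385546240000 = 23756800^2, a perfect square, so G is contained in A_6. The transitive groups of degree 6 contained in A_6 are: A_4 (6T4, order 12), S_4 (6T7, order 24), (C_3 x C_3) : C_4 (6T10, order 36), PSL(2,5) (6T12, order 60), A_6 (6T15, order 360). By Dedekind's theorem, for a prime p not dividing disc(f) the degrees of the irreducible factors of f mod p form the cycle type of an element of G. Factoring f modulo the 19 such primes p <= 79 (skipping 2, 5, 29, which divide the discriminant), each new pattern first appears at: mod 3: f = (x^2 + 2x + 2)(x^4 + 2x^3 + x + 1), pattern 4+2; mod 11: f = (x^3 + 6x^2 + 8x + 10)(x^3 + 9x^2 + 2x + 2), pattern 3+3; mod 19: f = (x + 15)(x + 17)(x^2 + 13x + 13)(x^2 + 16x + 11), pattern 2+2+1+1; mod 61: f = (x + 6)(x + 39)(x + 53)(x^3 + 28x^2 + 14x + 10), pattern 3+1+1+1. No other pattern occurs in this range, so the set of observed cycle types is {4+2, 3+3, 2+2+1+1, 3+1+1+1}. The candidates containing elements of all these cycle types are (C_3 x C_3) : C_4 (6T10) of order 36, A_6 (6T15) of order 360; the others are excluded. The observed types are precisely the cycle types that occur in (C_3 x C_3) : C_4 (6T10) (apart from the identity). Each of the other remaining candidates has further cycle types, and by the Chebotarev density theorem the matching factorization patterns would occur for a proportion of primes equal to their share of the group: A_6 (6T15) additionally contains elements of type 5+1 (144 of its 360 elements, about 40% of primes). None of the 19 primes tested shows any such pattern (for each of these groups the chance of that is below 10^-4), which rules them out. Hence G = (C_3 x C_3) : C_4 (6T10), of order 36. The Galois group (C_3 x C_3) : C_4 (6T10) has order 36, so the splitting field has degree 36 over Q.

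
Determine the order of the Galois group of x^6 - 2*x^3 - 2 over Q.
36

The degree of the splitting field over Q equals the order of the Galois group, so first determine the group. The polynomial f is an irreducible sextic over Q, so G = Gal(f/Q) is one of the 16 transitive subgroups 6T1, ..., 6T16 of S_6. The discriminant of f is 5038848, which is not a perfect square, so G is not contained in A_6. The transitive groups of degree 6 not contained in A_6 are: C_6 (6T1, order 6), S_3 (6T2, order 6), D_6 (6T3, order 12), C_3 x S_3 (6T5, order 18), A_4 x C_2 (6T6, order 24), S_4 (6T8, order 24), S_3 x S_3 (6T9, order 36), S_4 x C_2 (6T11, order 48), (S_3 x S_3) : C_2 (6T13, order 72), PGL(2,5) (6T14, order 120), S_6 (6T16, order 720). By Dedekind's theorem, for a prime p not dividing disc(f) the degrees of the irreducible factors of f mod p form the cycle type of an element of G. Factoring f modulo the 23 such primes p <= 97 (skipping 2, 3, which divide the discriminant), each new pattern first appears at: mod 5: f = (x^6 + 3x^3 + 3), pattern 6; mod 11: f = (x + 3)(x + 5)(x^2 + 6x + 3)(x^2 + 8x + 9), pattern 2+2+1+1; mod 13: f = (x + 2)(x + 5)(x + 6)(x^3 + 3), pattern 3+1+1+1; mod 31: f = (x^2 + 8x + 24)(x^2 + 9x + 11)(x^2 + 14x + 27), pattern 2+2+2; mod 97: f = (x^3 + 9)(x^3 + 86), pattern 3+3. No other pattern occurs in this range, so the set of observed cycle types is {6, 2+2+1+1, 3+1+1+1, 2+2+2, 3+3}. The candidates containing elements of all these cycle types are S_3 x S_3 (6T9) of order 36, (S_3 x S_3) : C_2 (6T13) of order 72, S_6 (6T16) of order 720; the others are excluded. The observed types are precisely the cycle types that occur in S_3 x S_3 (6T9) (apart from the identity). Each of the other remaining candidates has further cycle types, and by the Chebotarev density theorem the matching factorization patterns would occur for a proportion of primes equal to their share of the group: (S_3 x S_3) : C_2 (6T13) additionally contains elements of type 4+2, 3+2+1, 2+1+1+1+1 (36 of its 72 elements, about 50% of primes); S_6 (6T16) additionally contains elements of type 5+1, 4+2, 4+1+1, 3+2+1, 2+1+1+1+1 (459 of its 720 elements, about 64% of primes). None of the 23 primes tested shows any such pattern (for each of these groups the chance of that is below 10^-4), which rules them out. Hence G = S_3 x S_3 (6T9), of order 36. The Galois group S_3 x S_3 (6T9) has order 36, so the splitting field has degree 36 over Q.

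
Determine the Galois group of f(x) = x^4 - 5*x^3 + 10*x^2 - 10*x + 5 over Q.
The polynomial is an irreducible quartic over Q and its discriminant is 125, which is not a perfect square, so the Galois group is not contained in A_4. The resolvent cubic y^3 - 10*y^2 + 30*y - 25 has exactly one rational root, so the Galois group is C_4 or D_4. The quartic becomes reducible over Q(sqrt(disc)), so the group is C_4.

4T1: C_4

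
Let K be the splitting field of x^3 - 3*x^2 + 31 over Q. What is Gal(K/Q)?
S_3, the symmetric group on 3 letters

The polynomial is an irreducible cubic over Q and its discriminant is -22599, which is not a perfect square. For an irreducible cubic, a non-square discriminant gives Galois group S_3.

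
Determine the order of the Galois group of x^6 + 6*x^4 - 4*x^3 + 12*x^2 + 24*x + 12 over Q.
12

The degree of the splitting field over Q equals the order of the Galois group, so first determine the group. The polynomial f is an irreducible sextic over Q, so G = Gal(f/Q) is one of the 16 transitive subgroups 6T1, ..., 6T16 of S_6. The discriminant of f is -974720729088, which is not a perfect square, so G is not contained in A_6. The transitive groups of degree 6 not contained in A_6 are: C_6 (6T1, order 6), S_3 (6T2, order 6), D_6 (6T3, order 12), C_3 x S_3 (6T5, order 18), A_4 x C_2 (6T6, order 24), S_4 (6T8, order 24), S_3 x S_3 (6T9, order 36), S_4 x C_2 (6T11, order 48), (S_3 x S_3) : C_2 (6T13, order 72), PGL(2,5) (6T14, order 120), S_6 (6T16, order 720). By Dedekind's theorem, for a prime p not dividing disc(f) the degrees of the irreducible factors of f mod p form the cycle type of an element of G. Factoring f modulo the 79 such primes p <= 421 (skipping 2, 3, 101, which divide the discriminant), each new pattern first appears at: mod 5: f = (x^2 + 3x + 3)(x^2 + 3x + 4)(x^2 + 4x + 1), pattern 2+2+2; mod 7: f = (x^6 + 6x^4 + 3x^3 + 5x^2 + 3x + 5), pattern 6; mod 11: f = (x + 1)(x + 7)(x^2 + x + 4)(x^2 + 2x + 2), pattern 2+2+1+1; mod 19: f = (x^3 + x^2 + 13x + 10)(x^3 + 18x^2 + 13x + 5), pattern 3+3; mod 43: f = (x + 7)(x + 25)(x + 27)(x + 36)(x + 38)(x + 39), pattern 1+1+1+1+1+1. No other pattern occurs in this range, so the set of observed cycle types is {2+2+2, 6, 2+2+1+1, 3+3, 1+1+1+1+1+1}. The candidates containing elements of all these cycle types are D_6 (6T3) of order 12, A_4 x C_2 (6T6) of order 24, S_3 x S_3 (6T9) of order 36, S_4 x C_2 (6T11) of order 48, (S_3 x S_3) : C_2 (6T13) of order 72, PGL(2,5) (6T14) of order 120, S_6 (6T16) of order 720; the others are excluded. The observed types are precisely the cycle types that occur in D_6 (6T3). Each of the other remaining candidates has further cycle types, and by the Chebotarev density theorem the matching factorization patterns would occur for a proportion of primes equal to their share of the group: A_4 x C_2 (6T6) additionally contains elements of type 2+1+1+1+1 (3 of its 24 elements, about 12% of primes); S_3 x S_3 (6T9) additionally contains elements of type 3+1+1+1 (4 of its 36 elements, about 11% of primes); S_4 x C_2 (6T11) additionally contains elements of type 4+2, 4+1+1, 2+1+1+1+1 (15 of its 48 elements, about 31% of primes); (S_3 x S_3) : C_2 (6T13) additionally contains elements of type 4+2, 3+2+1, 3+1+1+1, 2+1+1+1+1 (40 of its 72 elements, about 56% of primes); PGL(2,5) (6T14) additionally contains elements of type 5+1, 4+1+1 (54 of its 120 elements, about 45% of primes); S_6 (6T16) additionally contains elements of type 5+1, 4+2, 4+1+1, 3+2+1, 3+1+1+1, 2+1+1+1+1 (499 of its 720 elements, about 69% of primes). None of the 79 primes tested shows any such pattern (for each of these groups the chance of that is below 10^-4), which rules them out. Hence G = D_6 (6T3), of order 12. The Galois group D_6 (6T3) has order 12, so the splitting field has degree 12 over Q.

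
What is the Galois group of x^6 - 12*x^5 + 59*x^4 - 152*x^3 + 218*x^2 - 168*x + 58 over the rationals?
The polynomial f is an irreducible sextic over Q, so G = Gal(f/Q) is one of the 16 transitive subgroups 6T1, ..., 6T16 of S_6. The discriminant of f is -5120000, which is not a perfect square, so G is not contained in A_6. The transitive groups of degree 6 not contained in A_6 are: C_6 (6T1, order 6), S_3 (6T2, order 6), D_6 (6T3, order 12), C_3 x S_3 (6T5, order 18), A_4 x C_2 (6T6, order 24), S_4 (6T8, order 24), S_3 x S_3 (6T9, order 36), S_4 x C_2 (6T11, order 48), (S_3 x S_3) : C_2 (6T13, order 72), PGL(2,5) (6T14, order 120), S_6 (6T16, order 720). By Dedekind's theorem, for a prime p not dividing disc(f) the degrees of the irreducible factors of f mod p form the cycle type of an element of G. Factoring f modulo the 22 such primes p <= 89 (skipping 2, 5, which divide the discriminant), each new pattern first appears at: mod 3: f = (x^3 + x^2 + 2x + 1)(x^3 + 2x^2 + x + 1), pattern 3+3; mod 7: f = (x^2 + 2x + 5)(x^2 + 3x + 6)(x^2 + 4x + 1), pattern 2+2+2; mod 13: f = (x + 2)(x + 7)(x^4 + 5x^3 + 12x + 6), pattern 4+1+1; mod 43: f = (x + 10)(x + 29)(x^2 + 39x + 8)(x^2 + 39x + 14), pattern 2+2+1+1. No other pattern occurs in this range, so the set of observed cycle types is {3+3, 2+2+2, 4+1+1, 2+2+1+1}. The candidates containing elements of all these cycle types are S_4 (6T8) of order 24, S_4 x C_2 (6T11) of order 48, PGL(2,5) (6T14) of order 120, S_6 (6T16) of order 720; the others are excluded. The observed types are precisely the cycle types that occur in S_4 (6T8) (apart from the identity). Each of the other remaining candidates has further cycle types, and by the Chebotarev density theorem the matching factorization patterns would occur for a proportion of primes equal to their share of the group: S_4 x C_2 (6T11) additionally contains elements of type 6, 4+2, 2+1+1+1+1 (17 of its 48 elements, about 35% of primes); PGL(2,5) (6T14) additionally contains elements of type 6, 5+1 (44 of its 120 elements, about 37% of primes); S_6 (6T16) additionally contains elements of type 6, 5+1, 4+2, 3+2+1, 3+1+1+1, 2+1+1+1+1 (529 of its 720 elements, about 73% of primes). None of the 22 primes tested shows any such pattern (for each of these groups the chance of that is below 10^-4), which rules them out. Hence G = S_4 (6T8), of order 24.

S_4, S_4(6c), the S_4-action on 6 points not in A_6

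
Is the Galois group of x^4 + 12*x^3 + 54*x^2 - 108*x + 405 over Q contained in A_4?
The polynomial is irreducible of degree 4 over Q. Its discriminant is 176319369216 = 419904^2, a perfect square. A Galois group lies in the alternating group exactly when the discriminant is a square in Q, so the Galois group (A_4) is contained in A_4.

Yes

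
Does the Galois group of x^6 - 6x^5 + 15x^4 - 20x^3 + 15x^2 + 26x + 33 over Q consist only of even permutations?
No

The polynomial is irreducible of degree 6 over Q. Its discriminant is -46741055340544, which is not a perfect square. A Galois group lies in the alternating group exactly when the discriminant is a square in Q, so the Galois group (S_6) is not contained in A_6.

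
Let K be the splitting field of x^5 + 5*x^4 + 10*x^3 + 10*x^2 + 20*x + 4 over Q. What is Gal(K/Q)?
The polynomial f is an irreducible quintic over Q, so G = Gal(f/Q) is a transitive subgroup of S_5: one of C_5 (5T1, order 5), D_5 (5T2, order 10), F_20 (5T3, order 20), A_5 (5T4, order 60) or S_5 (5T5, order 120). The discriminant of f is 259200000, which is not a perfect square, so G is not contained in A_5. The transitive groups of degree 5 not contained in A_5 are: F_20 (5T3, order 20), S_5 (5T5, order 120). By Dedekind's theorem, for a prime p not dividing disc(f) the degrees of the irreducible factors of f mod p form the cycle type of an element of G. Factoring f modulo the 18 such primes p <= 73 (skipping 2, 3, 5, which divide the discriminant), each new pattern first appears at: mod 7: f = (x + 2)(x^4 + 3x^3 + 4x^2 + 2x + 2), pattern 4+1; mod 11: f = (x + 6)(x^2 + 9)(x^2 + 10x + 7), pattern 2+2+1; mod 19: f = (x^5 + 5x^4 + 10x^3 + 10x^2 + x + 4), pattern 5. No other pattern occurs in this range, so the set of observed cycle types is {4+1, 2+2+1, 5}. The candidates containing elements of all these cycle types are F_20 (5T3) of order 20, S_5 (5T5) of order 120; the others are excluded. The observed types are precisely the cycle types that occur in F_20 (5T3) (apart from the identity). Each of the other remaining candidates has further cycle types, and by the Chebotarev density theorem the matching factorization patterns would occur for a proportion of primes equal to their share of the group: S_5 (5T5) additionally contains elements of type 3+2, 3+1+1, 2+1+1+1 (50 of its 120 elements, about 42% of primes). None of the 18 primes tested shows any such pattern (for each of these groups the chance of that is below 10^-4), which rules them out. Hence G = F_20 (5T3), of order 20.

5T3: F_20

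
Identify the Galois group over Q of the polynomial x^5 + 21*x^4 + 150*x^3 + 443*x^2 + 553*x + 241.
The polynomial f is an irreducible quintic over Q, so G = Gal(f/Q) is a transitive subgroup of S_5: one of C_5 (5T1, order 5), D_5 (5T2, order 10), F_20 (5T3, order 20), A_5 (5T4, order 60) or S_5 (5T5, order 120). The discriminant of f is 14320669561 = 119669^2, a perfect square, so G is contained in A_5. The transitive groups of degree 5 contained in A_5 are: C_5 (5T1, order 5), D_5 (5T2, order 10), A_5 (5T4, order 60). By Dedekind's theorem, for a prime p not dividing disc(f) the degrees of the irreducible factors of f mod p form the cycle type of an element of G. Factoring f modulo the 14 such primes p <= 59 (skipping 11, 23, 43, which divide the discriminant), each new pattern first appears at: mod 2: f = (x^5 + x^4 + x^2 + x + 1), pattern 5. No other pattern occurs in this range, so the set of observed cycle types is {5}. The candidates containing elements of all these cycle types are C_5 (5T1) of order 5, D_5 (5T2) of order 10, A_5 (5T4) of order 60; the others are excluded. The observed types are precisely the cycle types that occur in C_5 (5T1) (apart from the identity). Each of the other remaining candidates has further cycle types, and by the Chebotarev density theorem the matching factorization patterns would occur for a proportion of primes equal to their share of the group: D_5 (5T2) additionally contains elements of type 2+2+1 (5 of its 10 elements, about 50% of primes); A_5 (5T4) additionally contains elements of type 3+1+1, 2+2+1 (35 of its 60 elements, about 58% of primes). None of the 14 primes tested shows any such pattern (for each of these groups the chance of that is below 10^-4), which rules them out. Hence G = C_5 (5T1), of order 5.

C_5 (also written C5)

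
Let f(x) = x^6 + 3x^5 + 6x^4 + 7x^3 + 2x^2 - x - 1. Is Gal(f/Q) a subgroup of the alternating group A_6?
The polynomial is irreducible of degree 6 over Q. Its discriminant is 810448, which is not a perfect square. A Galois group lies in the alternating group exactly when the discriminant is a square in Q, so the Galois group (S_4) is not contained in A_6.

No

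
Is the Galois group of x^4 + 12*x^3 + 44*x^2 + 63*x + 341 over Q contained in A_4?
The polynomial is irreducible of degree 4 over Q. Its discriminant is 6022185125, which is not a perfect square. A Galois group lies in the alternating group exactly when the discriminant is a square in Q, so the Galois group (C_4) is not contained in A_4.

No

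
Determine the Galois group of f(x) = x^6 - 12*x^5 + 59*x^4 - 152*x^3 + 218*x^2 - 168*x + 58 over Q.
The polynomial f is an irreducible sextic over Q, so G = Gal(f/Q) is one of the 16 transitive subgroups 6T1, ..., 6T16 of S_6. The discriminant of f is -5120000, which is not a perfect square, so G is not contained in A_6. The transitive groups of degree 6 not contained in A_6 are: C_6 (6T1, order 6), S_3 (6T2, order 6), D_6 (6T3, order 12), C_3 x S_3 (6T5, order 18), A_4 x C_2 (6T6, order 24), S_4 (6T8, order 24), S_3 x S_3 (6T9, order 36), S_4 x C_2 (6T11, order 48), (S_3 x S_3) : C_2 (6T13, order 72), PGL(2,5) (6T14, order 120), S_6 (6T16, order 720). By Dedekind's theorem, for a prime p not dividing disc(f) the degrees of the irreducible factors of f mod p form the cycle type of an element of G. Factoring f modulo the 22 such primes p <= 89 (skipping 2, 5, which divide the discriminant), each new pattern first appears at: mod 3: f = (x^3 + x^2 + 2x + 1)(x^3 + 2x^2 + x + 1), pattern 3+3; mod 7: f = (x^2 + 2x + 5)(x^2 + 3x + 6)(x^2 + 4x + 1), pattern 2+2+2; mod 13: f = (x + 2)(x + 7)(x^4 + 5x^3 + 12x + 6), pattern 4+1+1; mod 43: f = (x + 10)(x + 29)(x^2 + 39x + 8)(x^2 + 39x + 14), pattern 2+2+1+1. No other pattern occurs in this range, so the set of observed cycle types is {3+3, 2+2+2, 4+1+1, 2+2+1+1}. The candidates containing elements of all these cycle types are S_4 (6T8) of order 24, S_4 x C_2 (6T11) of order 48, PGL(2,5) (6T14) of order 120, S_6 (6T16) of order 720; the others are excluded. The observed types are precisely the cycle types that occur in S_4 (6T8) (apart from the identity). Each of the other remaining candidates has further cycle types, and by the Chebotarev density theorem the matching factorization patterns would occur for a proportion of primes equal to their share of the group: S_4 x C_2 (6T11) additionally contains elements of type 6, 4+2, 2+1+1+1+1 (17 of its 48 elements, about 35% of primes); PGL(2,5) (6T14) additionally contains elements of type 6, 5+1 (44 of its 120 elements, about 37% of primes); S_6 (6T16) additionally contains elements of type 6, 5+1, 4+2, 3+2+1, 3+1+1+1, 2+1+1+1+1 (529 of its 720 elements, about 73% of primes). None of the 22 primes tested shows any such pattern (for each of these groups the chance of that is below 10^-4), which rules them out. Hence G = S_4 (6T8), of order 24.

S_4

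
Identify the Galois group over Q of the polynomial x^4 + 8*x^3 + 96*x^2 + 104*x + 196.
A_4 (also written A4)

The polynomial is an irreducible quartic over Q and its discriminant is 106662334464 = 326592^2, a perfect square, so the Galois group is contained in A_4. The resolvent cubic y^3 - 96*y^2 + 48*y + 51904 is irreducible over Q. An irreducible resolvent with square discriminant gives A_4.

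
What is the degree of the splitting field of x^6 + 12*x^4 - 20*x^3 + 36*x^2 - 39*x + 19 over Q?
The degree of the splitting field over Q equals the order of the Galois group, so first determine the group. The polynomial f is an irreducible sextic over Q, so G = Gal(f/Q) is one of the 16 transitive subgroups 6T1, ..., 6T16 of S_6. The discriminant of f is -3776187506283, which is not a perfect square, so G is not contained in A_6. The transitive groups of degree 6 not contained in A_6 are: C_6 (6T1, order 6), S_3 (6T2, order 6), D_6 (6T3, order 12), C_3 x S_3 (6T5, order 18), A_4 x C_2 (6T6, order 24), S_4 (6T8, order 24), S_3 x S_3 (6T9, order 36), S_4 x C_2 (6T11, order 48), (S_3 x S_3) : C_2 (6T13, order 72), PGL(2,5) (6T14, order 120), S_6 (6T16, order 720). By Dedekind's theorem, for a prime p not dividing disc(f) the degrees of the irreducible factors of f mod p form the cycle type of an element of G. Factoring f modulo the 37 such primes p <= 167 (skipping 3, 19, which divide the discriminant), each new pattern first appears at: mod 2: f = (x^6 + x + 1), pattern 6; mod 7: f = (x^3 + x^2 + 6x + 3)(x^3 + 6x^2 + 4), pattern 3+3; mod 17: f = (x^2 + 3x + 4)(x^2 + 4x + 14)(x^2 + 10x + 14), pattern 2+2+2; mod 37: f = (x + 3)(x + 24)(x + 27)(x + 29)(x + 32)(x + 33), pattern 1+1+1+1+1+1. No other pattern occurs in this range, so the set of observed cycle types is {6, 3+3, 2+2+2, 1+1+1+1+1+1}. The candidates containing elements of all these cycle types are C_6 (6T1) of order 6, D_6 (6T3) of order 12, C_3 x S_3 (6T5) of order 18, A_4 x C_2 (6T6) of order 24, S_3 x S_3 (6T9) of order 36, S_4 x C_2 (6T11) of order 48, (S_3 x S_3) : C_2 (6T13) of order 72, PGL(2,5) (6T14) of order 120, S_6 (6T16) of order 720; the others are excluded. The observed types are precisely the cycle types that occur in C_6 (6T1). Each of the other remaining candidates has further cycle types, and by the Chebotarev density theorem the matching factorization patterns would occur for a proportion of primes equal to their share of the group: D_6 (6T3) additionally contains elements of type 2+2+1+1 (3 of its 12 elements, about 25% of primes); C_3 x S_3 (6T5) additionally contains elements of type 3+1+1+1 (4 of its 18 elements, about 22% of primes); A_4 x C_2 (6T6) additionally contains elements of type 2+2+1+1, 2+1+1+1+1 (6 of its 24 elements, about 25% of primes); S_3 x S_3 (6T9) additionally contains elements of type 3+1+1+1, 2+2+1+1 (13 of its 36 elements, about 36% of primes); S_4 x C_2 (6T11) additionally contains elements of type 4+2, 4+1+1, 2+2+1+1, 2+1+1+1+1 (24 of its 48 elements, about 50% of primes); (S_3 x S_3) : C_2 (6T13) additionally contains elements of type 4+2, 3+2+1, 3+1+1+1, 2+2+1+1, 2+1+1+1+1 (49 of its 72 elements, about 68% of primes); PGL(2,5) (6T14) additionally contains elements of type 5+1, 4+1+1, 2+2+1+1 (69 of its 120 elements, about 58% of primes); S_6 (6T16) additionally contains elements of type 5+1, 4+2, 4+1+1, 3+2+1, 3+1+1+1, 2+2+1+1, 2+1+1+1+1 (544 of its 720 elements, about 76% of primes). None of the 37 primes tested shows any such pattern (for each of these groups the chance of that is below 10^-4), which rules them out. Hence G = C_6 (6T1), of order 6. The Galois group C_6 (6T1) has order 6, so the splitting field has degree 6 over Q.

6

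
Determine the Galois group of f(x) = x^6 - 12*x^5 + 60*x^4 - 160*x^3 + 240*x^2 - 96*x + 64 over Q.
The polynomial f is an irreducible sextic over Q, so G = Gal(f/Q) is one of the 16 transitive subgroups 6T1, ..., 6T16 of S_6. The discriminant of f is -9727331052552192, which is not a perfect square, so G is not contained in A_6. The transitive groups of degree 6 not contained in A_6 are: C_6 (6T1, order 6), S_3 (6T2, order 6), D_6 (6T3, order 12), C_3 x S_3 (6T5, order 18), A_4 x C_2 (6T6, order 24), S_4 (6T8, order 24), S_3 x S_3 (6T9, order 36), S_4 x C_2 (6T11, order 48), (S_3 x S_3) : C_2 (6T13, order 72), PGL(2,5) (6T14, order 120), S_6 (6T16, order 720). By Dedekind's theorem, for a prime p not dividing disc(f) the degrees of the irreducible factors of f mod p form the cycle type of an element of G. Factoring f modulo the 27 such primes p <= 127 (skipping 2, 3, 17, 43, which divide the discriminant), each new pattern first appears at: mod 5: f = (x^6 + 3x^5 + 4x + 4), pattern 6; mod 7: f = (x + 3)(x^2 + 2x + 2)(x^3 + 4x^2 + 4x + 6), pattern 3+2+1; mod 11: f = (x^2 + 4)(x^4 + 10x^3 + x^2 + 9x + 5), pattern 4+2; mod 13: f = (x + 5)(x + 8)(x^2 + 3x + 1)(x^2 + 11x + 12), pattern 2+2+1+1; mod 61: f = (x + 2)(x + 6)(x + 18)(x + 40)(x^2 + 44x + 47), pattern 2+1+1+1+1; mod 97: f = (x + 18)(x + 22)(x + 96)(x^3 + 46x^2 + 44x + 89), pattern 3+1+1+1; mod 113: f = (x^2 + 4x + 28)(x^2 + 11x + 36)(x^2 + 86x + 18), pattern 2+2+2; mod 127: f = (x^3 + 43x^2 + 113x + 119)(x^3 + 72x^2 + 26x + 119), pattern 3+3. No other pattern occurs in this range, so the set of observed cycle types is {6, 3+2+1, 4+2, 2+2+1+1, 2+1+1+1+1, 3+1+1+1, 2+2+2, 3+3}. The candidates containing elements of all these cycle types are (S_3 x S_3) : C_2 (6T13) of order 72, S_6 (6T16) of order 720; the others are excluded. The observed types are precisely the cycle types that occur in (S_3 x S_3) : C_2 (6T13) (apart from the identity). Each of the other remaining candidates has further cycle types, and by the Chebotarev density theorem the matching factorization patterns would occur for a proportion of primes equal to their share of the group: S_6 (6T16) additionally contains elements of type 5+1, 4+1+1 (234 of its 720 elements, about 32% of primes). None of the 27 primes tested shows any such pattern (for each of these groups the chance of that is below 10^-4), which rules them out. Hence G = (S_3 x S_3) : C_2 (6T13), of order 72.

6T13: (S_3 x S_3) : C_2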